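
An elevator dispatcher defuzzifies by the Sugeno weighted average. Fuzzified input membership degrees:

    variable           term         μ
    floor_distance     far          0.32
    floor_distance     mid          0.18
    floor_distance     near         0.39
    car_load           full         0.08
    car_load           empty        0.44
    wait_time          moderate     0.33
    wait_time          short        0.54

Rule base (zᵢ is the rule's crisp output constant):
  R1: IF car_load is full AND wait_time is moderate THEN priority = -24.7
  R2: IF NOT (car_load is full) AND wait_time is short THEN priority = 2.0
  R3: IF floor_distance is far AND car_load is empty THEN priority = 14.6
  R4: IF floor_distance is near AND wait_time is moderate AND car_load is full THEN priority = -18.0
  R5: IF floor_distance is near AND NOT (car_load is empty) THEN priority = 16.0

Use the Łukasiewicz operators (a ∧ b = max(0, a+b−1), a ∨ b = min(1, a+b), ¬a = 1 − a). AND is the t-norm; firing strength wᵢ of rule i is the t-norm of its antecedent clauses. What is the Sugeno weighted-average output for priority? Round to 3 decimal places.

R1 (z=-24.7): full=0.08, moderate=0.33; AND[max(0, a+b−1)] → w = 0.00
R2 (z=2.0): ¬full=1−0.08=0.92, short=0.54; AND[max(0, a+b−1)] → w = 0.46
R3 (z=14.6): far=0.32, empty=0.44; AND[max(0, a+b−1)] → w = 0.00
R4 (z=-18.0): near=0.39, moderate=0.33, full=0.08; AND[max(0, a+b−1)] → w = 0.00
R5 (z=16.0): near=0.39, ¬empty=1−0.44=0.56; AND[max(0, a+b−1)] → w = 0.00
Weighted average = (0.00·-24.7 + 0.46·2.0 + 0.00·14.6 + 0.00·-18.0 + 0.00·16.0) / (0.00 + 0.46 + 0.00 + 0.00 + 0.00)
  = 0.9200 / 0.4600 = 2.000

2.000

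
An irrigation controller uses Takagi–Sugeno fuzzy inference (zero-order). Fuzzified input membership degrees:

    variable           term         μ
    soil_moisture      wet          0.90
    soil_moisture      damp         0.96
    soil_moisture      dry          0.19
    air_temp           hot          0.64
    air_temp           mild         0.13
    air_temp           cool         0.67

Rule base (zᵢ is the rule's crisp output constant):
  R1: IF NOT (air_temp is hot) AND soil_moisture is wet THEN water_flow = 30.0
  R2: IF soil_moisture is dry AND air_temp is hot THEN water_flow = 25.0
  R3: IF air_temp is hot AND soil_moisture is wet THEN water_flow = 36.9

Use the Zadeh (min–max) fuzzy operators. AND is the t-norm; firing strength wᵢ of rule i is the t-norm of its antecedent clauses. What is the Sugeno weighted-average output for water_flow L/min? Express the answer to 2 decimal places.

32.91

R1 (z=30.0): ¬hot=1−0.64=0.36, wet=0.90; AND[min(a, b)] → w = 0.36
R2 (z=25.0): dry=0.19, hot=0.64; AND[min(a, b)] → w = 0.19
R3 (z=36.9): hot=0.64, wet=0.90; AND[min(a, b)] → w = 0.64
Weighted average = (0.36·30.0 + 0.19·25.0 + 0.64·36.9) / (0.36 + 0.19 + 0.64)
  = 39.1660 / 1.1900 = 32.91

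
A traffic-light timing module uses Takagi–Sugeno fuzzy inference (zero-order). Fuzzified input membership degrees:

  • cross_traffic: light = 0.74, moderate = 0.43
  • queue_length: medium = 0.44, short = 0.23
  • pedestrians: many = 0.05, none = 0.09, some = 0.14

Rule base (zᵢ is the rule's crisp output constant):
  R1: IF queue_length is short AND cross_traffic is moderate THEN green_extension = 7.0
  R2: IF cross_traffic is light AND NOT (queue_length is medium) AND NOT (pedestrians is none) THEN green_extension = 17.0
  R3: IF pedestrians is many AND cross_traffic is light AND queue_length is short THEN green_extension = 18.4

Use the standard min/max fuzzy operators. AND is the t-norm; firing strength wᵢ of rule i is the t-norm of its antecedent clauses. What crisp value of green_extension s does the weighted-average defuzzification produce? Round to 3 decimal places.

14.345

R1 (z=7.0): short=0.23, moderate=0.43; AND[min(a, b)] → w = 0.23
R2 (z=17.0): light=0.74, ¬medium=1−0.44=0.56, ¬none=1−0.09=0.91; AND[min(a, b)] → w = 0.56
R3 (z=18.4): many=0.05, light=0.74, short=0.23; AND[min(a, b)] → w = 0.05
Weighted average = (0.23·7.0 + 0.56·17.0 + 0.05·18.4) / (0.23 + 0.56 + 0.05)
  = 12.0500 / 0.8400 = 14.345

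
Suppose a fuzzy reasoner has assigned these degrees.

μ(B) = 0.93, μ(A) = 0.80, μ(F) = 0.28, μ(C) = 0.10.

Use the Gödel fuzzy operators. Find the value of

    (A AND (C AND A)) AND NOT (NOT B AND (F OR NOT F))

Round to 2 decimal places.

C AND A = min(a, b) on (0.10, 0.80) = 0.10
A AND (C AND A) = min(a, b) on (0.80, 0.10) = 0.10
NOT B = 1 − 0.93 = 0.07
NOT F = 1 − 0.28 = 0.72
F OR NOT F = max(a, b) on (0.28, 0.72) = 0.72
NOT B AND (F OR NOT F) = min(a, b) on (0.07, 0.72) = 0.07
NOT (NOT B AND (F OR NOT F)) = 1 − 0.07 = 0.93
(A AND (C AND A)) AND NOT (NOT B AND (F OR NOT F)) = min(a, b) on (0.10, 0.93) = 0.10

0.10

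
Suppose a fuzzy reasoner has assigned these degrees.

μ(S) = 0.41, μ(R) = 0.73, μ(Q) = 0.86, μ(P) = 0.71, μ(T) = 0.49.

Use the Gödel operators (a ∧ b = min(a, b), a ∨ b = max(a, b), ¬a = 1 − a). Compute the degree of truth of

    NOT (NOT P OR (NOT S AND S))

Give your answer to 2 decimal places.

NOT P = 1 − 0.71 = 0.29
NOT S = 1 − 0.41 = 0.59
NOT S AND S = min(a, b) on (0.59, 0.41) = 0.41
NOT P OR (NOT S AND S) = max(a, b) on (0.29, 0.41) = 0.41
NOT (NOT P OR (NOT S AND S)) = 1 − 0.41 = 0.59

0.59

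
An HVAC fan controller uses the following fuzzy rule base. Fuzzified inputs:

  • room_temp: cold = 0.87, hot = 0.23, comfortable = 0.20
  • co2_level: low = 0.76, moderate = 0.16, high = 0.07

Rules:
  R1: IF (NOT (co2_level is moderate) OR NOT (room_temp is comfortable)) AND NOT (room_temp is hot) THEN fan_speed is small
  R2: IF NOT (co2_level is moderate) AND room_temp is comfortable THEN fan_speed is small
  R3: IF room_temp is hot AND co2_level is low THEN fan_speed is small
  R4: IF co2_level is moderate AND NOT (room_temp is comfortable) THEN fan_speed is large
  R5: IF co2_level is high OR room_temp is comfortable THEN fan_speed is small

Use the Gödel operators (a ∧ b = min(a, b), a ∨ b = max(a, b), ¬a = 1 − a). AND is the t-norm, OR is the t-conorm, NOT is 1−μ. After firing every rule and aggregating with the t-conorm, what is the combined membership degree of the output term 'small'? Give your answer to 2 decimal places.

0.77

R1: (¬moderate=1−0.16=0.84 OR ¬comfortable=1−0.20=0.80) = 0.84; AND[min(a, b)] with ¬hot=1−0.23=0.77 → w = 0.77
R2: ¬moderate=1−0.16=0.84, comfortable=0.20; AND[min(a, b)] → w = 0.20
R3: hot=0.23, low=0.76; AND[min(a, b)] → w = 0.23
R4: moderate=0.16, ¬comfortable=1−0.20=0.80; AND[min(a, b)] → w = 0.16
R5: high=0.07, comfortable=0.20; OR[max(a, b)] → w = 0.20
Rules with consequent 'small': {R1, R2, R3, R5} → strengths 0.77, 0.20, 0.23, 0.20
Aggregate via t-conorm [max(a, b)]: 0.77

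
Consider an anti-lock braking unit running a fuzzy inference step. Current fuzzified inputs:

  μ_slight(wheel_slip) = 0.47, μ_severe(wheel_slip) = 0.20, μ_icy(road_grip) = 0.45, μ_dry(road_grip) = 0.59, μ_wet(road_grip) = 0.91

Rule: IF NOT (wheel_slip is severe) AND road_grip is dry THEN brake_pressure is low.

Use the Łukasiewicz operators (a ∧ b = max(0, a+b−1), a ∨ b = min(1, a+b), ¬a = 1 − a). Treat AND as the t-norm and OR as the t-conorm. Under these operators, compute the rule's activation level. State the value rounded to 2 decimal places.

firing strength: ¬severe=1−0.20=0.80, dry=0.59; AND[max(0, a+b−1)] → w = 0.39

0.39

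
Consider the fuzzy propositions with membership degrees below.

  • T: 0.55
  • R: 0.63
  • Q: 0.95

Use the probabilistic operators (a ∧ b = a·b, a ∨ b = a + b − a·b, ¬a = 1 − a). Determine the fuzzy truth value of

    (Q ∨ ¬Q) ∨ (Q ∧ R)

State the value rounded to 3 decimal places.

¬Q = 1 − 0.9500 = 0.0500
Q ∨ ¬Q = a + b − a·b on (0.9500, 0.0500) = 0.9525
Q ∧ R = a·b on (0.9500, 0.6300) = 0.5985
(Q ∨ ¬Q) ∨ (Q ∧ R) = a + b − a·b on (0.9525, 0.5985) = 0.9809

0.981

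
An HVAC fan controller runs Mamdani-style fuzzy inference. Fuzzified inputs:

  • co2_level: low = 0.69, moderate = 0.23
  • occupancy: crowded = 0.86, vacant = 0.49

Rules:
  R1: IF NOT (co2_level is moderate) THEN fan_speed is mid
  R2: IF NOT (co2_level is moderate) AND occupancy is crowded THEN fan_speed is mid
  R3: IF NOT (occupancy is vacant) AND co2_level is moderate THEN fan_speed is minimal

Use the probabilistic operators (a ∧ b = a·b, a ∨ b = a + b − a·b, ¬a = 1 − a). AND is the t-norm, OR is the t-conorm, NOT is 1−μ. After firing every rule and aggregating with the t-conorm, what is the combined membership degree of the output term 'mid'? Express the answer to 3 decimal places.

R1: ¬moderate=1−0.23=0.77 → w = 0.7700
R2: ¬moderate=1−0.23=0.77, crowded=0.86; AND[a·b] → w = 0.6622
R3: ¬vacant=1−0.49=0.51, moderate=0.23; AND[a·b] → w = 0.1173
Rules with consequent 'mid': {R1, R2} → strengths 0.7700, 0.6622
Aggregate via t-conorm [a + b − a·b]: 0.9223

0.922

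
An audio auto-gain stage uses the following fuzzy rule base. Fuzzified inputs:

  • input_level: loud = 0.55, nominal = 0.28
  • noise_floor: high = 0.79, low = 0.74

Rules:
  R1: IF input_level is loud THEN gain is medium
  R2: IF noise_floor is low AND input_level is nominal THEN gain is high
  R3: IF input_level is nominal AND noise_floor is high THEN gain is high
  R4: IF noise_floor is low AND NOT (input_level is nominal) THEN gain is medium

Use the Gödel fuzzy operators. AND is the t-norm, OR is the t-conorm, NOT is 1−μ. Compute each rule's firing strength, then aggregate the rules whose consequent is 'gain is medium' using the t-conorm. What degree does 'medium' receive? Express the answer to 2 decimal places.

0.72

R1: loud=0.55 → w = 0.55
R2: low=0.74, nominal=0.28; AND[min(a, b)] → w = 0.28
R3: nominal=0.28, high=0.79; AND[min(a, b)] → w = 0.28
R4: low=0.74, ¬nominal=1−0.28=0.72; AND[min(a, b)] → w = 0.72
Rules with consequent 'medium': {R1, R4} → strengths 0.55, 0.72
Aggregate via t-conorm [max(a, b)]: 0.72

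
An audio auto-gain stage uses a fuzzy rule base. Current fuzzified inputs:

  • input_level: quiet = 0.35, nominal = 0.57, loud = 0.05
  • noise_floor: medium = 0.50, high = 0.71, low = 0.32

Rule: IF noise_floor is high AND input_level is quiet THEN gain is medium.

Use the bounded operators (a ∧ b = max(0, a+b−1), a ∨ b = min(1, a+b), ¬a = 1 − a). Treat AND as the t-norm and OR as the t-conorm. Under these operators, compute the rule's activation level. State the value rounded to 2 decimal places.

firing strength: high=0.71, quiet=0.35; AND[max(0, a+b−1)] → w = 0.06

0.06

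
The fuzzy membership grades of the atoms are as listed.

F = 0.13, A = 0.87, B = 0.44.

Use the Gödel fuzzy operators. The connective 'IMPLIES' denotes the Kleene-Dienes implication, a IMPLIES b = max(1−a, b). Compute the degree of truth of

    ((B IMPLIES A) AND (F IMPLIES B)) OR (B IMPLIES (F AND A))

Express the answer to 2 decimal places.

B IMPLIES A  [Kleene-Dienes: max(1−a, b)] with a=0.44, b=0.87 → 0.87
F IMPLIES B  [Kleene-Dienes: max(1−a, b)] with a=0.13, b=0.44 → 0.87
(B IMPLIES A) AND (F IMPLIES B) = min(a, b) on (0.87, 0.87) = 0.87
F AND A = min(a, b) on (0.13, 0.87) = 0.13
B IMPLIES (F AND A)  [Kleene-Dienes: max(1−a, b)] with a=0.44, b=0.13 → 0.56
((B IMPLIES A) AND (F IMPLIES B)) OR (B IMPLIES (F AND A)) = max(a, b) on (0.87, 0.56) = 0.87

0.87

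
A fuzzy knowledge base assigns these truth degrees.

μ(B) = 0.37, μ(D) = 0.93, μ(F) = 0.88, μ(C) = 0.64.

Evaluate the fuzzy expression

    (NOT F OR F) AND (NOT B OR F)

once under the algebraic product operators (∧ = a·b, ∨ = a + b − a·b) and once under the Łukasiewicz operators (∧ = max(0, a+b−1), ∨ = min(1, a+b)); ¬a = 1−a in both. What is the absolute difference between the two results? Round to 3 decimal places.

0.145

Under algebraic product:
  NOT F = 1 − 0.8800 = 0.1200
  NOT F OR F = a + b − a·b on (0.1200, 0.8800) = 0.8944
  NOT B = 1 − 0.3700 = 0.6300
  NOT B OR F = a + b − a·b on (0.6300, 0.8800) = 0.9556
  (NOT F OR F) AND (NOT B OR F) = a·b on (0.8944, 0.9556) = 0.8547
  → value = 0.8547
Under Łukasiewicz:
  NOT F = 1 − 0.88 = 0.12
  NOT F OR F = min(1, a+b) on (0.12, 0.88) = 1.00
  NOT B = 1 − 0.37 = 0.63
  NOT B OR F = min(1, a+b) on (0.63, 0.88) = 1.00
  (NOT F OR F) AND (NOT B OR F) = max(0, a+b−1) on (1.00, 1.00) = 1.00
  → value = 1.0000
|0.8547 − 1.0000| = 0.145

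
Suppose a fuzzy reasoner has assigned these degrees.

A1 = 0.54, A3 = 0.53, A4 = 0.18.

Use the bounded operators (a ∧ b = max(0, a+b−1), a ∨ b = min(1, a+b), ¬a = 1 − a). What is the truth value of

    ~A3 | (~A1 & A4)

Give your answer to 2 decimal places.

~A3 = 1 − 0.53 = 0.47
~A1 = 1 − 0.54 = 0.46
~A1 & A4 = max(0, a+b−1) on (0.46, 0.18) = 0.00
~A3 | (~A1 & A4) = min(1, a+b) on (0.47, 0.00) = 0.47

0.47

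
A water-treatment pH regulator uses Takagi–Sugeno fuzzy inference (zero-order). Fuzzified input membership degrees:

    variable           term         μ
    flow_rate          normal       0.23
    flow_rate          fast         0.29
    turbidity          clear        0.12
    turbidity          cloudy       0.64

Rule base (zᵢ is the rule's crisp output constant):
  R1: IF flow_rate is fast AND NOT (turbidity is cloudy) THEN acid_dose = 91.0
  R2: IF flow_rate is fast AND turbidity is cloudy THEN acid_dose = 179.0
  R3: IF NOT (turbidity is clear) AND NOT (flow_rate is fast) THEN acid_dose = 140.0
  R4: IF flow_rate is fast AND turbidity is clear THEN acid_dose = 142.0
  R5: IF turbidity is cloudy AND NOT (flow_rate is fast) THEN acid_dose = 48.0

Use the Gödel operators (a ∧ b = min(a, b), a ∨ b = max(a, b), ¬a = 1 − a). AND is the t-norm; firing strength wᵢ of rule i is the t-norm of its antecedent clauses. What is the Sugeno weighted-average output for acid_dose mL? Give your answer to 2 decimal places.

109.98

R1 (z=91.0): fast=0.29, ¬cloudy=1−0.64=0.36; AND[min(a, b)] → w = 0.29
R2 (z=179.0): fast=0.29, cloudy=0.64; AND[min(a, b)] → w = 0.29
R3 (z=140.0): ¬clear=1−0.12=0.88, ¬fast=1−0.29=0.71; AND[min(a, b)] → w = 0.71
R4 (z=142.0): fast=0.29, clear=0.12; AND[min(a, b)] → w = 0.12
R5 (z=48.0): cloudy=0.64, ¬fast=1−0.29=0.71; AND[min(a, b)] → w = 0.64
Weighted average = (0.29·91.0 + 0.29·179.0 + 0.71·140.0 + 0.12·142.0 + 0.64·48.0) / (0.29 + 0.29 + 0.71 + 0.12 + 0.64)
  = 225.4600 / 2.0500 = 109.98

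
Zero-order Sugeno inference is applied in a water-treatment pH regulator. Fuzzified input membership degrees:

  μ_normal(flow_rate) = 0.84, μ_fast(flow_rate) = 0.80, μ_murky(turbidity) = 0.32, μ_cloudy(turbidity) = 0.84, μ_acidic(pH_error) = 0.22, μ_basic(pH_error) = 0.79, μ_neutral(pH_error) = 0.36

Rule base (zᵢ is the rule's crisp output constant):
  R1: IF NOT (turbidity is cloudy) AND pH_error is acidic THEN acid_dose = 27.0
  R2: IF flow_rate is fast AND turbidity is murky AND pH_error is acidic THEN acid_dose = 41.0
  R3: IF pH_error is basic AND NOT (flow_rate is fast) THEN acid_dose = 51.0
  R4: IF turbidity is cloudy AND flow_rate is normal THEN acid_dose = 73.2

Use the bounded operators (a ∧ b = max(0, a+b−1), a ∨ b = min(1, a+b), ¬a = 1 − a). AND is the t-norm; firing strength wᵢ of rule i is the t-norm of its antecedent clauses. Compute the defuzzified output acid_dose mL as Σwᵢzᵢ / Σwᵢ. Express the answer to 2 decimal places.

R1 (z=27.0): ¬cloudy=1−0.84=0.16, acidic=0.22; AND[max(0, a+b−1)] → w = 0.00
R2 (z=41.0): fast=0.80, murky=0.32, acidic=0.22; AND[max(0, a+b−1)] → w = 0.00
R3 (z=51.0): basic=0.79, ¬fast=1−0.80=0.20; AND[max(0, a+b−1)] → w = 0.00
R4 (z=73.2): cloudy=0.84, normal=0.84; AND[max(0, a+b−1)] → w = 0.68
Weighted average = (0.00·27.0 + 0.00·41.0 + 0.00·51.0 + 0.68·73.2) / (0.00 + 0.00 + 0.00 + 0.68)
  = 49.7760 / 0.6800 = 73.20

73.20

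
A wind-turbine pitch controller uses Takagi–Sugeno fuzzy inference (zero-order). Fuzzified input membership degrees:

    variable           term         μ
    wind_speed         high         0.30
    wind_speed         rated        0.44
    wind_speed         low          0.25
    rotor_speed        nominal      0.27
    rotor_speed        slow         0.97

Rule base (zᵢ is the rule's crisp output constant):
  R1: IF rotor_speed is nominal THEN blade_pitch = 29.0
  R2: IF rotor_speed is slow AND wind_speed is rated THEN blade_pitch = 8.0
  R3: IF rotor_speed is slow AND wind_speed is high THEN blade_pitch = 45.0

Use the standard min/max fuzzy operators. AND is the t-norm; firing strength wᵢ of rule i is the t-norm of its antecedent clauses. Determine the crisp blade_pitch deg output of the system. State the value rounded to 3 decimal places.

24.604

R1 (z=29.0): nominal=0.27 → w = 0.27
R2 (z=8.0): slow=0.97, rated=0.44; AND[min(a, b)] → w = 0.44
R3 (z=45.0): slow=0.97, high=0.30; AND[min(a, b)] → w = 0.30
Weighted average = (0.27·29.0 + 0.44·8.0 + 0.30·45.0) / (0.27 + 0.44 + 0.30)
  = 24.8500 / 1.0100 = 24.604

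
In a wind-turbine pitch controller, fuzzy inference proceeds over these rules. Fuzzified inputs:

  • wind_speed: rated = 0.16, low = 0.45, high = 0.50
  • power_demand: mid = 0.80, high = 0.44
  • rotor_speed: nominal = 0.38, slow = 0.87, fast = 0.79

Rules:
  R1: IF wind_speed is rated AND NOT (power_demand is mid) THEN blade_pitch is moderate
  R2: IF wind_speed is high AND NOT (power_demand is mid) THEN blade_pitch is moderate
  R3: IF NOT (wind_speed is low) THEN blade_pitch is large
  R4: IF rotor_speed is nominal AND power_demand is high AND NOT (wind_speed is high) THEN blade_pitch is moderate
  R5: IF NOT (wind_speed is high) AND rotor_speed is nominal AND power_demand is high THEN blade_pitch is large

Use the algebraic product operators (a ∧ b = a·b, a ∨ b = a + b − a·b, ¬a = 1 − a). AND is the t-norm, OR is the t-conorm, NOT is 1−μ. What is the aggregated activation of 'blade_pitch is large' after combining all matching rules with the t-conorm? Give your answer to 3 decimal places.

0.588

R1: rated=0.16, ¬mid=1−0.80=0.20; AND[a·b] → w = 0.0320
R2: high=0.50, ¬mid=1−0.80=0.20; AND[a·b] → w = 0.1000
R3: ¬low=1−0.45=0.55 → w = 0.5500
R4: nominal=0.38, high=0.44, ¬high=1−0.50=0.50; AND[a·b] → w = 0.0836
R5: ¬high=1−0.50=0.50, nominal=0.38, high=0.44; AND[a·b] → w = 0.0836
Rules with consequent 'large': {R3, R5} → strengths 0.5500, 0.0836
Aggregate via t-conorm [a + b − a·b]: 0.5876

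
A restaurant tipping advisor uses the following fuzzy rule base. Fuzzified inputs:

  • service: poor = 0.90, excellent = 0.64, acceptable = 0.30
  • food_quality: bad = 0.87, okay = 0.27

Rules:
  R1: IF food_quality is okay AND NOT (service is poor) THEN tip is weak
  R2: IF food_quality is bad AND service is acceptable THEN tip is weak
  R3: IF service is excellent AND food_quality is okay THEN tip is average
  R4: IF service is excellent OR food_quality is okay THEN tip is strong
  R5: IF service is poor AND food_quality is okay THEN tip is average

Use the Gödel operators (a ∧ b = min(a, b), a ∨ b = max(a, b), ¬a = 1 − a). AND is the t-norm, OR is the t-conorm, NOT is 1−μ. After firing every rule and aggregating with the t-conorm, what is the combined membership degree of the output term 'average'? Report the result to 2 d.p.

R1: okay=0.27, ¬poor=1−0.90=0.10; AND[min(a, b)] → w = 0.10
R2: bad=0.87, acceptable=0.30; AND[min(a, b)] → w = 0.30
R3: excellent=0.64, okay=0.27; AND[min(a, b)] → w = 0.27
R4: excellent=0.64, okay=0.27; OR[max(a, b)] → w = 0.64
R5: poor=0.90, okay=0.27; AND[min(a, b)] → w = 0.27
Rules with consequent 'average': {R3, R5} → strengths 0.27, 0.27
Aggregate via t-conorm [max(a, b)]: 0.27

0.27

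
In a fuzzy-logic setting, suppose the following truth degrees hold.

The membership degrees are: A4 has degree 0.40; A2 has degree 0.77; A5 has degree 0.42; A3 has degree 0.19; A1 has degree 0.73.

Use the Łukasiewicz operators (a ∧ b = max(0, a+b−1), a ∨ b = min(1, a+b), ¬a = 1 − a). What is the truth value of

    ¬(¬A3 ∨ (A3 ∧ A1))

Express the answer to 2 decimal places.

0.19

¬A3 = 1 − 0.19 = 0.81
A3 ∧ A1 = max(0, a+b−1) on (0.19, 0.73) = 0.00
¬A3 ∨ (A3 ∧ A1) = min(1, a+b) on (0.81, 0.00) = 0.81
¬(¬A3 ∨ (A3 ∧ A1)) = 1 − 0.81 = 0.19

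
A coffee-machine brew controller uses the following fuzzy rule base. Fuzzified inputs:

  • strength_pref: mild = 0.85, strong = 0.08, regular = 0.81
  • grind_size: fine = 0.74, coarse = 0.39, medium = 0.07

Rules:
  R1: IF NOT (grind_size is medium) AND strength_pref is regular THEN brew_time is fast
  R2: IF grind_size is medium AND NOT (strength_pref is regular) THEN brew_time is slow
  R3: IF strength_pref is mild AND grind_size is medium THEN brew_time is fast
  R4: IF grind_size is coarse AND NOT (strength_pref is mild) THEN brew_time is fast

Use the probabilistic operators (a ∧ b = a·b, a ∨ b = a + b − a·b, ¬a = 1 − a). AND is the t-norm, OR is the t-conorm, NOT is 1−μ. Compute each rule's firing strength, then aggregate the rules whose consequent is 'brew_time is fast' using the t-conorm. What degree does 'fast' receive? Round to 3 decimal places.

R1: ¬medium=1−0.07=0.93, regular=0.81; AND[a·b] → w = 0.7533
R2: medium=0.07, ¬regular=1−0.81=0.19; AND[a·b] → w = 0.0133
R3: mild=0.85, medium=0.07; AND[a·b] → w = 0.0595
R4: coarse=0.39, ¬mild=1−0.85=0.15; AND[a·b] → w = 0.0585
Rules with consequent 'fast': {R1, R3, R4} → strengths 0.7533, 0.0595, 0.0585
Aggregate via t-conorm [a + b − a·b]: 0.7816

0.782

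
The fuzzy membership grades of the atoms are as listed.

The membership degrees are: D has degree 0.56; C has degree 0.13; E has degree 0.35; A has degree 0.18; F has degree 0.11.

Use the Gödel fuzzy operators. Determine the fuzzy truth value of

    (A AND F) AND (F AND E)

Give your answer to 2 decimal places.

0.11

A AND F = min(a, b) on (0.18, 0.11) = 0.11
F AND E = min(a, b) on (0.11, 0.35) = 0.11
(A AND F) AND (F AND E) = min(a, b) on (0.11, 0.11) = 0.11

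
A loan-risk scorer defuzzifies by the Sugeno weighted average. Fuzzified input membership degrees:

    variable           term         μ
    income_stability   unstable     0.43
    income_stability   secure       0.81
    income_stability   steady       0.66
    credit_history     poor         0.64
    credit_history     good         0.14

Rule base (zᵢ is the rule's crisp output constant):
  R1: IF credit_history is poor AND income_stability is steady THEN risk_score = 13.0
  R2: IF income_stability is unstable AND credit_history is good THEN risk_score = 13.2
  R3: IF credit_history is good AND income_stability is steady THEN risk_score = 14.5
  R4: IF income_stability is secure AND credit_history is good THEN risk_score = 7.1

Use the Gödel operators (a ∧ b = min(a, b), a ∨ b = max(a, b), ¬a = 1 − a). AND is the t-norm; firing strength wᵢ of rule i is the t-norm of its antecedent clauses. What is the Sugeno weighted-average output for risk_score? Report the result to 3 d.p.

R1 (z=13.0): poor=0.64, steady=0.66; AND[min(a, b)] → w = 0.64
R2 (z=13.2): unstable=0.43, good=0.14; AND[min(a, b)] → w = 0.14
R3 (z=14.5): good=0.14, steady=0.66; AND[min(a, b)] → w = 0.14
R4 (z=7.1): secure=0.81, good=0.14; AND[min(a, b)] → w = 0.14
Weighted average = (0.64·13.0 + 0.14·13.2 + 0.14·14.5 + 0.14·7.1) / (0.64 + 0.14 + 0.14 + 0.14)
  = 13.1920 / 1.0600 = 12.445

12.445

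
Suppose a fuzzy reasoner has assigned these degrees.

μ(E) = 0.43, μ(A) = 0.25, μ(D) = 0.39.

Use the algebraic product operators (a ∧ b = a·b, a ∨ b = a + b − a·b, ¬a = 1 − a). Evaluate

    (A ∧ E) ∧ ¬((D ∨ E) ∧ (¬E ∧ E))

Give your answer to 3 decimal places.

A ∧ E = a·b on (0.2500, 0.4300) = 0.1075
D ∨ E = a + b − a·b on (0.3900, 0.4300) = 0.6523
¬E = 1 − 0.4300 = 0.5700
¬E ∧ E = a·b on (0.5700, 0.4300) = 0.2451
(D ∨ E) ∧ (¬E ∧ E) = a·b on (0.6523, 0.2451) = 0.1599
¬((D ∨ E) ∧ (¬E ∧ E)) = 1 − 0.1599 = 0.8401
(A ∧ E) ∧ ¬((D ∨ E) ∧ (¬E ∧ E)) = a·b on (0.1075, 0.8401) = 0.0903

0.090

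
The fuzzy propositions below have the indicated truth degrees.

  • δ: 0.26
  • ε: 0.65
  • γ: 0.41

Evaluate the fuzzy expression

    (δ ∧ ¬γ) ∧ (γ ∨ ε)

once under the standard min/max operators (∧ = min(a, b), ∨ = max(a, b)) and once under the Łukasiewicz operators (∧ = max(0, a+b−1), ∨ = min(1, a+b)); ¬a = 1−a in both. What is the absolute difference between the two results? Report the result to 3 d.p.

0.260

Under standard min/max:
  ¬γ = 1 − 0.41 = 0.59
  δ ∧ ¬γ = min(a, b) on (0.26, 0.59) = 0.26
  γ ∨ ε = max(a, b) on (0.41, 0.65) = 0.65
  (δ ∧ ¬γ) ∧ (γ ∨ ε) = min(a, b) on (0.26, 0.65) = 0.26
  → value = 0.2600
Under Łukasiewicz:
  ¬γ = 1 − 0.41 = 0.59
  δ ∧ ¬γ = max(0, a+b−1) on (0.26, 0.59) = 0.00
  γ ∨ ε = min(1, a+b) on (0.41, 0.65) = 1.00
  (δ ∧ ¬γ) ∧ (γ ∨ ε) = max(0, a+b−1) on (0.00, 1.00) = 0.00
  → value = 0.0000
|0.2600 − 0.0000| = 0.260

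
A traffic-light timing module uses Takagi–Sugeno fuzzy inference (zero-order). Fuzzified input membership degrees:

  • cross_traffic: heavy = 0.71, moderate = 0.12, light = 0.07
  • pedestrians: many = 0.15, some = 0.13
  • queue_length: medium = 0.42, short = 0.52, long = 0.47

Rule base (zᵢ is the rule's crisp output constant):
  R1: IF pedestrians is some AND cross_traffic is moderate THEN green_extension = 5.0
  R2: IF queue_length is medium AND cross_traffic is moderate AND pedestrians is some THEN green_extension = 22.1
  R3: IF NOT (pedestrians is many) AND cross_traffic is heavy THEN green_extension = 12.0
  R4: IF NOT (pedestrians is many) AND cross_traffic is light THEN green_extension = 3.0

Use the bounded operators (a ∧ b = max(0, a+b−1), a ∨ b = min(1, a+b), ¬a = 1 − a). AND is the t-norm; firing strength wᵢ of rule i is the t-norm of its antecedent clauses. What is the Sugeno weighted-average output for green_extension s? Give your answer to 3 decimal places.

R1 (z=5.0): some=0.13, moderate=0.12; AND[max(0, a+b−1)] → w = 0.00
R2 (z=22.1): medium=0.42, moderate=0.12, some=0.13; AND[max(0, a+b−1)] → w = 0.00
R3 (z=12.0): ¬many=1−0.15=0.85, heavy=0.71; AND[max(0, a+b−1)] → w = 0.56
R4 (z=3.0): ¬many=1−0.15=0.85, light=0.07; AND[max(0, a+b−1)] → w = 0.00
Weighted average = (0.00·5.0 + 0.00·22.1 + 0.56·12.0 + 0.00·3.0) / (0.00 + 0.00 + 0.56 + 0.00)
  = 6.7200 / 0.5600 = 12.000

12.000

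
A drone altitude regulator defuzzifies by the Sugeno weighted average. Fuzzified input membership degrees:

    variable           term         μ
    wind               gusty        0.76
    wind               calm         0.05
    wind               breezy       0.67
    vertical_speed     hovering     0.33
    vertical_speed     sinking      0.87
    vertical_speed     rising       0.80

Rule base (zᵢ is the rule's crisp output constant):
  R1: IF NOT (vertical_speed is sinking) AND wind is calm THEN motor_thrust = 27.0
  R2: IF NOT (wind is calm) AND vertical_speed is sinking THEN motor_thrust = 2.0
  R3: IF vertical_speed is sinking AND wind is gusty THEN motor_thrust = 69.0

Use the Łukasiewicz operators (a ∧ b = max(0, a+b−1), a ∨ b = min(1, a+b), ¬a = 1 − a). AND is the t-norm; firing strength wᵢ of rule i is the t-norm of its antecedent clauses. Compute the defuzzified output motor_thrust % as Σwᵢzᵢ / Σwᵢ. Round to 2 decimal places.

31.11

R1 (z=27.0): ¬sinking=1−0.87=0.13, calm=0.05; AND[max(0, a+b−1)] → w = 0.00
R2 (z=2.0): ¬calm=1−0.05=0.95, sinking=0.87; AND[max(0, a+b−1)] → w = 0.82
R3 (z=69.0): sinking=0.87, gusty=0.76; AND[max(0, a+b−1)] → w = 0.63
Weighted average = (0.00·27.0 + 0.82·2.0 + 0.63·69.0) / (0.00 + 0.82 + 0.63)
  = 45.1100 / 1.4500 = 31.11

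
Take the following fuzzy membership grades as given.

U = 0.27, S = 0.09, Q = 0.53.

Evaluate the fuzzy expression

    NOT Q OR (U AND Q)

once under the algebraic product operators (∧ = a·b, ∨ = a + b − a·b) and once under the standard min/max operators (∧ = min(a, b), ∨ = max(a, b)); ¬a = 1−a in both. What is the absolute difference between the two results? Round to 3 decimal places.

Under algebraic product:
  NOT Q = 1 − 0.5300 = 0.4700
  U AND Q = a·b on (0.2700, 0.5300) = 0.1431
  NOT Q OR (U AND Q) = a + b − a·b on (0.4700, 0.1431) = 0.5458
  → value = 0.5458
Under standard min/max:
  NOT Q = 1 − 0.53 = 0.47
  U AND Q = min(a, b) on (0.27, 0.53) = 0.27
  NOT Q OR (U AND Q) = max(a, b) on (0.47, 0.27) = 0.47
  → value = 0.4700
|0.5458 − 0.4700| = 0.076

0.076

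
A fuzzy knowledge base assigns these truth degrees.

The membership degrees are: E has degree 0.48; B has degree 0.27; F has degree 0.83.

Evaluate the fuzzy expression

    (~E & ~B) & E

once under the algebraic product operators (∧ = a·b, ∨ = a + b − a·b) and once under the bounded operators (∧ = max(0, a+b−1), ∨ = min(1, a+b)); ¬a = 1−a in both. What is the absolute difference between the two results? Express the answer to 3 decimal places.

Under algebraic product:
  ~E = 1 − 0.4800 = 0.5200
  ~B = 1 − 0.2700 = 0.7300
  ~E & ~B = a·b on (0.5200, 0.7300) = 0.3796
  (~E & ~B) & E = a·b on (0.3796, 0.4800) = 0.1822
  → value = 0.1822
Under bounded:
  ~E = 1 − 0.48 = 0.52
  ~B = 1 − 0.27 = 0.73
  ~E & ~B = max(0, a+b−1) on (0.52, 0.73) = 0.25
  (~E & ~B) & E = max(0, a+b−1) on (0.25, 0.48) = 0.00
  → value = 0.0000
|0.1822 − 0.0000| = 0.182

0.182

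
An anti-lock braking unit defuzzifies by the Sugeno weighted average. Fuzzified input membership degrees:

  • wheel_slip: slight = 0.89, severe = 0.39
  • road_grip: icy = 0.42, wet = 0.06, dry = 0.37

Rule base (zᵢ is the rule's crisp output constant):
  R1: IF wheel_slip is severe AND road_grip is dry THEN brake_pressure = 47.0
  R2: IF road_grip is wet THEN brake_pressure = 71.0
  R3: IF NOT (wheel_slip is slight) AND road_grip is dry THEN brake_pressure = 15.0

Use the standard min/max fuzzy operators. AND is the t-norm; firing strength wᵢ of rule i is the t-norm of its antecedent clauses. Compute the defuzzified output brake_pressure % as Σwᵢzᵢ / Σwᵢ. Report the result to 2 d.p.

43.15

R1 (z=47.0): severe=0.39, dry=0.37; AND[min(a, b)] → w = 0.37
R2 (z=71.0): wet=0.06 → w = 0.06
R3 (z=15.0): ¬slight=1−0.89=0.11, dry=0.37; AND[min(a, b)] → w = 0.11
Weighted average = (0.37·47.0 + 0.06·71.0 + 0.11·15.0) / (0.37 + 0.06 + 0.11)
  = 23.3000 / 0.5400 = 43.15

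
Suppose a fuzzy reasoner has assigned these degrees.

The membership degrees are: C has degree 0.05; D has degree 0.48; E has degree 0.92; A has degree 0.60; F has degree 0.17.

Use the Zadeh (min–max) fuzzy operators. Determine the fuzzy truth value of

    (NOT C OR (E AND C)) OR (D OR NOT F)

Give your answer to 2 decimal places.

NOT C = 1 − 0.05 = 0.95
E AND C = min(a, b) on (0.92, 0.05) = 0.05
NOT C OR (E AND C) = max(a, b) on (0.95, 0.05) = 0.95
NOT F = 1 − 0.17 = 0.83
D OR NOT F = max(a, b) on (0.48, 0.83) = 0.83
(NOT C OR (E AND C)) OR (D OR NOT F) = max(a, b) on (0.95, 0.83) = 0.95

0.95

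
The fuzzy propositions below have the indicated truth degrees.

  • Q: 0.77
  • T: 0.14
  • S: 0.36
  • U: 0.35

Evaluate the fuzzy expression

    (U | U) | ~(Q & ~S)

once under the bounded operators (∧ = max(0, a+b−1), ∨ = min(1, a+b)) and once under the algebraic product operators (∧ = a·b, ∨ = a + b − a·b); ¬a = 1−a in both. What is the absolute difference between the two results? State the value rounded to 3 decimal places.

0.208

Under bounded:
  U | U = min(1, a+b) on (0.35, 0.35) = 0.70
  ~S = 1 − 0.36 = 0.64
  Q & ~S = max(0, a+b−1) on (0.77, 0.64) = 0.41
  ~(Q & ~S) = 1 − 0.41 = 0.59
  (U | U) | ~(Q & ~S) = min(1, a+b) on (0.70, 0.59) = 1.00
  → value = 1.0000
Under algebraic product:
  U | U = a + b − a·b on (0.3500, 0.3500) = 0.5775
  ~S = 1 − 0.3600 = 0.6400
  Q & ~S = a·b on (0.7700, 0.6400) = 0.4928
  ~(Q & ~S) = 1 − 0.4928 = 0.5072
  (U | U) | ~(Q & ~S) = a + b − a·b on (0.5775, 0.5072) = 0.7918
  → value = 0.7918
|1.0000 − 0.7918| = 0.208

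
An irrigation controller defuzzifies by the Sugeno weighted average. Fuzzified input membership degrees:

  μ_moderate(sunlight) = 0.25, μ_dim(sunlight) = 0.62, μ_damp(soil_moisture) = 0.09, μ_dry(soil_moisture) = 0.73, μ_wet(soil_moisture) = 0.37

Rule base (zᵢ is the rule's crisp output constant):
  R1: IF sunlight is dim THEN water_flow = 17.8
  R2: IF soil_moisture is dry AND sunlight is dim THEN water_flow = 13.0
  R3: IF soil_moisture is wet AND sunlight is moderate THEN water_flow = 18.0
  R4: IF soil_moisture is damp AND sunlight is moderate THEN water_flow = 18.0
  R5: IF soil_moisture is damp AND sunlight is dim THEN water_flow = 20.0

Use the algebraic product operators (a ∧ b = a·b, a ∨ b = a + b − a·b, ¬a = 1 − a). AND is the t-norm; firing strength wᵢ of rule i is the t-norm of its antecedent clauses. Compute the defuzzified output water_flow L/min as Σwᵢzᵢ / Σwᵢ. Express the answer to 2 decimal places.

R1 (z=17.8): dim=0.62 → w = 0.6200
R2 (z=13.0): dry=0.73, dim=0.62; AND[a·b] → w = 0.4526
R3 (z=18.0): wet=0.37, moderate=0.25; AND[a·b] → w = 0.0925
R4 (z=18.0): damp=0.09, moderate=0.25; AND[a·b] → w = 0.0225
R5 (z=20.0): damp=0.09, dim=0.62; AND[a·b] → w = 0.0558
Weighted average = (0.6200·17.8 + 0.4526·13.0 + 0.0925·18.0 + 0.0225·18.0 + 0.0558·20.0) / (0.6200 + 0.4526 + 0.0925 + 0.0225 + 0.0558)
  = 20.1058 / 1.2434 = 16.17

16.17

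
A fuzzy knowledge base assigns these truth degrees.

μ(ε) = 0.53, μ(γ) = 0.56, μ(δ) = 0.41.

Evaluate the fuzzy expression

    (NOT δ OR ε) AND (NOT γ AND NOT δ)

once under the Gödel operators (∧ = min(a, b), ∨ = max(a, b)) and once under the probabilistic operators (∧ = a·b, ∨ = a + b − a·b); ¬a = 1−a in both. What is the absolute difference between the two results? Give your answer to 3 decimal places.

Under Gödel:
  NOT δ = 1 − 0.41 = 0.59
  NOT δ OR ε = max(a, b) on (0.59, 0.53) = 0.59
  NOT γ = 1 − 0.56 = 0.44
  NOT δ = 1 − 0.41 = 0.59
  NOT γ AND NOT δ = min(a, b) on (0.44, 0.59) = 0.44
  (NOT δ OR ε) AND (NOT γ AND NOT δ) = min(a, b) on (0.59, 0.44) = 0.44
  → value = 0.4400
Under probabilistic:
  NOT δ = 1 − 0.4100 = 0.5900
  NOT δ OR ε = a + b − a·b on (0.5900, 0.5300) = 0.8073
  NOT γ = 1 − 0.5600 = 0.4400
  NOT δ = 1 − 0.4100 = 0.5900
  NOT γ AND NOT δ = a·b on (0.4400, 0.5900) = 0.2596
  (NOT δ OR ε) AND (NOT γ AND NOT δ) = a·b on (0.8073, 0.2596) = 0.2096
  → value = 0.2096
|0.4400 − 0.2096| = 0.230

0.230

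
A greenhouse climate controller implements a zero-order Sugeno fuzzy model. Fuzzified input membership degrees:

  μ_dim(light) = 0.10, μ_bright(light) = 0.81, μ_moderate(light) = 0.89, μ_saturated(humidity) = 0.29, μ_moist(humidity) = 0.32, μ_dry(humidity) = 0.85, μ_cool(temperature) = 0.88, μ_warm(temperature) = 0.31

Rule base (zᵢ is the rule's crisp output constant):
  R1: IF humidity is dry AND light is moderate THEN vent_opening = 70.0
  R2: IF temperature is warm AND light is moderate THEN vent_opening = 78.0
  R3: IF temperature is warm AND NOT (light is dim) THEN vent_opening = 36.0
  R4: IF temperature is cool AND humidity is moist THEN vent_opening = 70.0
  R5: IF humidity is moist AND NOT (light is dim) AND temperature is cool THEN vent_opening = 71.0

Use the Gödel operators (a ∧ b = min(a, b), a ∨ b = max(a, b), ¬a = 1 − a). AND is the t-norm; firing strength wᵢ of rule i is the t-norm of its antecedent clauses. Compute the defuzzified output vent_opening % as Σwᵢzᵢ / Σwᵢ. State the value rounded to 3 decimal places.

R1 (z=70.0): dry=0.85, moderate=0.89; AND[min(a, b)] → w = 0.85
R2 (z=78.0): warm=0.31, moderate=0.89; AND[min(a, b)] → w = 0.31
R3 (z=36.0): warm=0.31, ¬dim=1−0.10=0.90; AND[min(a, b)] → w = 0.31
R4 (z=70.0): cool=0.88, moist=0.32; AND[min(a, b)] → w = 0.32
R5 (z=71.0): moist=0.32, ¬dim=1−0.10=0.90, cool=0.88; AND[min(a, b)] → w = 0.32
Weighted average = (0.85·70.0 + 0.31·78.0 + 0.31·36.0 + 0.32·70.0 + 0.32·71.0) / (0.85 + 0.31 + 0.31 + 0.32 + 0.32)
  = 139.9600 / 2.1100 = 66.332

66.332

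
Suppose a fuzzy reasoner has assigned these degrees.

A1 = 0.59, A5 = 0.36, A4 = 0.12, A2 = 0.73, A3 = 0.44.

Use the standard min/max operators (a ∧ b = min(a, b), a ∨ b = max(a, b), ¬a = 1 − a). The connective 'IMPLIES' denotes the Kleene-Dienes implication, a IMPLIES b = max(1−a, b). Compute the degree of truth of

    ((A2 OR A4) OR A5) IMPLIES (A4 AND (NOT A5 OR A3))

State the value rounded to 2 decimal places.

A2 OR A4 = max(a, b) on (0.73, 0.12) = 0.73
(A2 OR A4) OR A5 = max(a, b) on (0.73, 0.36) = 0.73
NOT A5 = 1 − 0.36 = 0.64
NOT A5 OR A3 = max(a, b) on (0.64, 0.44) = 0.64
A4 AND (NOT A5 OR A3) = min(a, b) on (0.12, 0.64) = 0.12
((A2 OR A4) OR A5) IMPLIES (A4 AND (NOT A5 OR A3))  [Kleene-Dienes: max(1−a, b)] with a=0.73, b=0.12 → 0.27

0.27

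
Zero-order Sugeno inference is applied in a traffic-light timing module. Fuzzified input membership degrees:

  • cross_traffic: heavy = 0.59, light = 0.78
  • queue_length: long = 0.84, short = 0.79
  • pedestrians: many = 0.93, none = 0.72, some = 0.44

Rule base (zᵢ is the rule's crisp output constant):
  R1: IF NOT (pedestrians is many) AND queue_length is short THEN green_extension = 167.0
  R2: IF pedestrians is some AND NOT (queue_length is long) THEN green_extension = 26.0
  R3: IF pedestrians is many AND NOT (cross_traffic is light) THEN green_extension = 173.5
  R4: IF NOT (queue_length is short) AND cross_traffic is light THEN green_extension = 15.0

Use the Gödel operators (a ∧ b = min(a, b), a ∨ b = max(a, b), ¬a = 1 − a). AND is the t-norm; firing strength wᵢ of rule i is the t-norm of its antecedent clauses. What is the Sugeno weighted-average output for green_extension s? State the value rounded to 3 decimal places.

R1 (z=167.0): ¬many=1−0.93=0.07, short=0.79; AND[min(a, b)] → w = 0.07
R2 (z=26.0): some=0.44, ¬long=1−0.84=0.16; AND[min(a, b)] → w = 0.16
R3 (z=173.5): many=0.93, ¬light=1−0.78=0.22; AND[min(a, b)] → w = 0.22
R4 (z=15.0): ¬short=1−0.79=0.21, light=0.78; AND[min(a, b)] → w = 0.21
Weighted average = (0.07·167.0 + 0.16·26.0 + 0.22·173.5 + 0.21·15.0) / (0.07 + 0.16 + 0.22 + 0.21)
  = 57.1700 / 0.6600 = 86.621

86.621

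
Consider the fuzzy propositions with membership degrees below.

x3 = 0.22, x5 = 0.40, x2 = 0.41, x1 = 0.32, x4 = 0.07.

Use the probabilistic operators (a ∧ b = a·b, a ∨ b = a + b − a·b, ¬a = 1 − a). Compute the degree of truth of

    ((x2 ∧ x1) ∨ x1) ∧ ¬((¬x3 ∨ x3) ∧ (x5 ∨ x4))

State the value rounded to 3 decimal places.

0.259

x2 ∧ x1 = a·b on (0.4100, 0.3200) = 0.1312
(x2 ∧ x1) ∨ x1 = a + b − a·b on (0.1312, 0.3200) = 0.4092
¬x3 = 1 − 0.2200 = 0.7800
¬x3 ∨ x3 = a + b − a·b on (0.7800, 0.2200) = 0.8284
x5 ∨ x4 = a + b − a·b on (0.4000, 0.0700) = 0.4420
(¬x3 ∨ x3) ∧ (x5 ∨ x4) = a·b on (0.8284, 0.4420) = 0.3662
¬((¬x3 ∨ x3) ∧ (x5 ∨ x4)) = 1 − 0.3662 = 0.6338
((x2 ∧ x1) ∨ x1) ∧ ¬((¬x3 ∨ x3) ∧ (x5 ∨ x4)) = a·b on (0.4092, 0.6338) = 0.2594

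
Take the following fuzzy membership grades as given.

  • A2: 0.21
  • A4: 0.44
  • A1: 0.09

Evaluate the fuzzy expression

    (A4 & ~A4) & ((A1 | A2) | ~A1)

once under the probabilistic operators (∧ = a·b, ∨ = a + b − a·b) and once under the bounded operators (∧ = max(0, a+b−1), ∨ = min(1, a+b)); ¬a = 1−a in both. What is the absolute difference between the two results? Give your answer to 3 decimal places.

Under probabilistic:
  ~A4 = 1 − 0.4400 = 0.5600
  A4 & ~A4 = a·b on (0.4400, 0.5600) = 0.2464
  A1 | A2 = a + b − a·b on (0.0900, 0.2100) = 0.2811
  ~A1 = 1 − 0.0900 = 0.9100
  (A1 | A2) | ~A1 = a + b − a·b on (0.2811, 0.9100) = 0.9353
  (A4 & ~A4) & ((A1 | A2) | ~A1) = a·b on (0.2464, 0.9353) = 0.2305
  → value = 0.2305
Under bounded:
  ~A4 = 1 − 0.44 = 0.56
  A4 & ~A4 = max(0, a+b−1) on (0.44, 0.56) = 0.00
  A1 | A2 = min(1, a+b) on (0.09, 0.21) = 0.30
  ~A1 = 1 − 0.09 = 0.91
  (A1 | A2) | ~A1 = min(1, a+b) on (0.30, 0.91) = 1.00
  (A4 & ~A4) & ((A1 | A2) | ~A1) = max(0, a+b−1) on (0.00, 1.00) = 0.00
  → value = 0.0000
|0.2305 − 0.0000| = 0.230

0.230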